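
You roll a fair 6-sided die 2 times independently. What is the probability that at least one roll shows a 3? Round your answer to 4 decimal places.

0.3056

P(no roll shows a 3) = (5/6)^2 ≈ 0.6944.
P(at least one) = 1 − 0.6944 = 0.3056.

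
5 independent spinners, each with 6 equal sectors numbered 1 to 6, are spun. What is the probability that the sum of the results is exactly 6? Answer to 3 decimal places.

There are 6^5 = 7776 equally likely outcomes.
The number of ordered 5-tuples from {1,…,6} summing to 6 is 5.
P(sum = 6) = 5/7776 ≈ 0.001.

0.001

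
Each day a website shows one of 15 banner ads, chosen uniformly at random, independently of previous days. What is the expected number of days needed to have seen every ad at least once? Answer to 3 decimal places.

After i distinct types are collected, each trial gives a new one with probability (15−i)/15, so the expected wait for the next new type is 15/(15−i).
E = 15/15 + 15/14 + 15/13 + 15/12 + 15/11 + 15/10 + 15/9 + 15/8 + 15/7 + 15/6 + 15/5 + 15/4 + 15/3 + 15/2 + 15/1 = 1195757/24024 ≈ 49.773.

49.773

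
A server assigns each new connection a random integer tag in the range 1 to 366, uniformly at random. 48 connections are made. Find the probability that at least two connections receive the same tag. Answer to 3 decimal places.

0.960

It's easier to compute the probability that all 48 are distinct.
P(all distinct) = 366/366 · 365/366 · ··· · 319/366 ≈ 0.040.
So the probability of at least one match is 1 − 0.040 = 0.960.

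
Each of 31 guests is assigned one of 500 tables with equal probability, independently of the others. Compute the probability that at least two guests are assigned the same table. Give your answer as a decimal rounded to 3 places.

It's easier to compute the probability that all 31 are distinct.
P(all distinct) = 500/500 · 499/500 · ··· · 470/500 ≈ 0.387.
So the probability of at least one match is 1 − 0.387 = 0.613.

0.613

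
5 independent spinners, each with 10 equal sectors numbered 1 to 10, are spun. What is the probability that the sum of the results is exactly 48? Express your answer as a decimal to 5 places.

0.00015

There are 10^5 = 100000 equally likely outcomes.
The number of ordered 5-tuples from {1,…,10} summing to 48 is 15.
P(sum = 48) = 15/100000 = 3/20000 ≈ 0.00015.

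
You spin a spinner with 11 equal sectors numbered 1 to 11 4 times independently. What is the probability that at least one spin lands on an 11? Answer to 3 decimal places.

P(no spin lands on an 11) = (10/11)^4 ≈ 0.683.
P(at least one) = 1 − 0.683 = 0.317.

0.317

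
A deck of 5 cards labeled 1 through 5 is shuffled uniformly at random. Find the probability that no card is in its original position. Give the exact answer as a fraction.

This is the derangement probability: permutations of 5 with no fixed point.
D(5) = 5! · (1 − 1/1! + 1/2! − ··· + (−1)^5/5!) = 44.
P = 44/120 = 11/30.

11/30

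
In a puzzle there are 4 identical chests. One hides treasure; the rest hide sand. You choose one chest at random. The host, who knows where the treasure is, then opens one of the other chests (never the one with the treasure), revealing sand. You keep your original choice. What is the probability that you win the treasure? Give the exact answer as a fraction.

1/4

The host can always open an empty chest regardless of your choice, so this gives no information about your original chest.
P(win by staying) = 1/4.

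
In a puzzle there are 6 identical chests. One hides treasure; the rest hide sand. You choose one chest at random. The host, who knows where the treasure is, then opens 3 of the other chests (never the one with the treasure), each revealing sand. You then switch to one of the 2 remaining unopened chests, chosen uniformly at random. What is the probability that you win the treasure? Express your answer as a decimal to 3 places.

0.417

Your original chest holds the treasure with probability 1/6, so the other 5 collectively hold it with probability 5/6.
The host can always find 3 empty chests to open, so the reveals don't change that 5/6; it is now spread over the 2 remaining unopened chests.
P(win by switching) = (5/6) · (1/2) = 5/12 ≈ 0.417.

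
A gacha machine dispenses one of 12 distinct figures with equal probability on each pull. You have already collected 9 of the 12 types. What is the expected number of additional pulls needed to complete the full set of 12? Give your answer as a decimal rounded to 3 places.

22.000

Starting from 9 distinct types, each trial gives a new one with probability (12−i)/12 when i types are held, so the wait for the next new type is 12/(12−i).
E = 12/3 + 12/2 + 12/1 = 22 ≈ 22.000.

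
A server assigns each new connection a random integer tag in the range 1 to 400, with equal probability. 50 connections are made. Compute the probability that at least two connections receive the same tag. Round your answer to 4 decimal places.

It's easier to compute the probability that all 50 are distinct.
P(all distinct) = 400/400 · 399/400 · ··· · 351/400 ≈ 0.0409.
So the probability of at least one match is 1 − 0.0409 = 0.9591.

0.9591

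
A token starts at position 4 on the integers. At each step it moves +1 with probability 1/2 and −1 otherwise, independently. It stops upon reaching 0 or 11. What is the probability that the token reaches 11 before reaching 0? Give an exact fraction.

4/11

With a fair step, P(i) = ½P(i−1) + ½P(i+1) with P(0)=0, P(11)=1 has the linear solution P(i) = i/11.
P(4) = 4/11.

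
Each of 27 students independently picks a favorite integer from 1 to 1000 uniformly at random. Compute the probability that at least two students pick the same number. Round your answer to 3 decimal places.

0.298

It's easier to compute the probability that all 27 are distinct.
P(all distinct) = 1000/1000 · 999/1000 · ··· · 974/1000 ≈ 0.702.
So the probability of at least one match is 1 − 0.702 = 0.298.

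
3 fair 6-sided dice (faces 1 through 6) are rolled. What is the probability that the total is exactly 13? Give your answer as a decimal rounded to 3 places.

0.097

There are 6^3 = 216 equally likely outcomes.
The number of ordered 3-tuples from {1,…,6} summing to 13 is 21.
P(sum = 13) = 21/216 = 7/72 ≈ 0.097.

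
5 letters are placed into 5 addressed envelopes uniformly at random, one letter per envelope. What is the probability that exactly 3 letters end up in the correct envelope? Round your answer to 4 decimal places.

0.0833

Choose which 3 of the 5 are fixed: C(5,3) = 10 ways.
The remaining 2 must have no fixed point: D(2) = 1.
P = 10·1/120 = 1/12 ≈ 0.0833.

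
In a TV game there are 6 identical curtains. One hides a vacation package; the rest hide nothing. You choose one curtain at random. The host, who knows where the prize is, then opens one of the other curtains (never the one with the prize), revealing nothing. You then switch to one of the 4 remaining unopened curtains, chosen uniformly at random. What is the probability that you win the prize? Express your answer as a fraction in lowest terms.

Your original curtain holds the prize with probability 1/6, so the other 5 collectively hold it with probability 5/6.
The host can always find an empty curtain to open, so this doesn't change that 5/6; it is now spread over the 4 remaining unopened curtains.
P(win by switching) = (5/6) · (1/4) = 5/24.

5/24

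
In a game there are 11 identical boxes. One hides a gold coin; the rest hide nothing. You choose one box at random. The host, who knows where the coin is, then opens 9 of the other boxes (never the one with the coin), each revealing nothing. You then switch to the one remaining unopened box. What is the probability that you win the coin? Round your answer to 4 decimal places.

Your original box holds the coin with probability 1/11, so the other 10 collectively hold it with probability 10/11.
The host can always find 9 empty boxes to open, so the reveals don't change that 10/11; it is now spread over the 1 remaining unopened box.
P(win by switching) = (10/11) · (1/1) = 10/11 ≈ 0.9091.

0.9091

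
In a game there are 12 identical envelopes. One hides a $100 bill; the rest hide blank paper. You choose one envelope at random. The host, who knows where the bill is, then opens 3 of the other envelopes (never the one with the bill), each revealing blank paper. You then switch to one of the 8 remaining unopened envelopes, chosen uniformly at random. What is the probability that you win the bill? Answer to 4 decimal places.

Your original envelope holds the bill with probability 1/12, so the other 11 collectively hold it with probability 11/12.
The host can always find 3 empty envelopes to open, so the reveals don't change that 11/12; it is now spread over the 8 remaining unopened envelopes.
P(win by switching) = (11/12) · (1/8) = 11/96 ≈ 0.1146.

0.1146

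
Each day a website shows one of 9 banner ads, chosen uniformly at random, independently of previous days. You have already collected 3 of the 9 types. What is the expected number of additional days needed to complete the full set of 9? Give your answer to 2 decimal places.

Starting from 3 distinct types, each trial gives a new one with probability (9−i)/9 when i types are held, so the wait for the next new type is 9/(9−i).
E = 9/6 + 9/5 + 9/4 + 9/3 + 9/2 + 9/1 = 441/20 ≈ 22.05.

22.05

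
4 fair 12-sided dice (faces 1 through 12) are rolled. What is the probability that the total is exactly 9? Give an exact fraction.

There are 12^4 = 20736 equally likely outcomes.
The number of ordered 4-tuples from {1,…,12} summing to 9 is 56.
P(sum = 9) = 56/20736 = 7/2592.

7/2592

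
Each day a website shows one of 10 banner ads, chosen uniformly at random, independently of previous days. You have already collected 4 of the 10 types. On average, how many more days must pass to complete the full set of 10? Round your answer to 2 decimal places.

Starting from 4 distinct types, each trial gives a new one with probability (10−i)/10 when i types are held, so the wait for the next new type is 10/(10−i).
E = 10/6 + 10/5 + 10/4 + 10/3 + 10/2 + 10/1 = 49/2 ≈ 24.50.

24.50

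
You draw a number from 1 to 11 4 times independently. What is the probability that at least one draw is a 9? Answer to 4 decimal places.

P(no draw is a 9) = (10/11)^4 ≈ 0.6830.
P(at least one) = 1 − 0.6830 = 0.3170.

0.3170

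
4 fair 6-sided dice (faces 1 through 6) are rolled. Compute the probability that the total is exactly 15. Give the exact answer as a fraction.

There are 6^4 = 1296 equally likely outcomes.
The number of ordered 4-tuples from {1,…,6} summing to 15 is 140.
P(sum = 15) = 140/1296 = 35/324.

35/324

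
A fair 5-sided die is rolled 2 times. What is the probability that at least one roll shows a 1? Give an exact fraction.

9/25

P(no roll shows a 1) = (4/5)^2 = 16/25.
P(at least one) = 1 − 16/25 = 9/25.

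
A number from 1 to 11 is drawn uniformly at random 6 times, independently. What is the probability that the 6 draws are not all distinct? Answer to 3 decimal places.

0.812

P(all 6 different) = 11/11 · 10/11 · ··· · 6/11 ≈ 0.188.
P(at least two equal) = 1 − 0.188 = 0.812.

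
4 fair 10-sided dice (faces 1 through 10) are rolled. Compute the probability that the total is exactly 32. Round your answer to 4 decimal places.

There are 10^4 = 10000 equally likely outcomes.
The number of ordered 4-tuples from {1,…,10} summing to 32 is 165.
P(sum = 32) = 165/10000 = 33/2000 ≈ 0.0165.

0.0165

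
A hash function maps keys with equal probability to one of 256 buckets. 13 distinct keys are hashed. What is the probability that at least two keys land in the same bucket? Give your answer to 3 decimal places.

It's easier to compute the probability that all 13 are distinct.
P(all distinct) = 256/256 · 255/256 · ··· · 244/256 ≈ 0.734.
So the probability of at least one match is 1 − 0.734 = 0.266.

0.266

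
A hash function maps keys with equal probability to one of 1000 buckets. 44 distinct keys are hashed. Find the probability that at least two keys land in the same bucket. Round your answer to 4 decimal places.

It's easier to compute the probability that all 44 are distinct.
P(all distinct) = 1000/1000 · 999/1000 · ··· · 957/1000 ≈ 0.3829.
So the probability of at least one match is 1 − 0.3829 = 0.6171.

0.6171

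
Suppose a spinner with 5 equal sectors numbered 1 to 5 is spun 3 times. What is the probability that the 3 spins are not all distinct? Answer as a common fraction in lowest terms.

13/25

P(all 3 different) = 5/5 · 4/5 · ··· · 3/5 = 12/25.
P(at least two equal) = 1 − 12/25 = 13/25.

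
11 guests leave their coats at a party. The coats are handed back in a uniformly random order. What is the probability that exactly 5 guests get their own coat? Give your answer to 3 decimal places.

0.003

Choose which 5 of the 11 are fixed: C(11,5) = 462 ways.
The remaining 6 must have no fixed point: D(6) = 265.
P = 462·265/39916800 = 53/17280 ≈ 0.003.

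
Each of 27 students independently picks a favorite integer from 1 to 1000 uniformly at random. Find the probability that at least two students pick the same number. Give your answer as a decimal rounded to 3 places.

0.298

It's easier to compute the probability that all 27 are distinct.
P(all distinct) = 1000/1000 · 999/1000 · ··· · 974/1000 ≈ 0.702.
So the probability of at least one match is 1 − 0.702 = 0.298.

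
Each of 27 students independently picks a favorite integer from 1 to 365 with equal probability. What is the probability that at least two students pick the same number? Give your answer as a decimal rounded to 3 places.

It's easier to compute the probability that all 27 are distinct.
P(all distinct) = 365/365 · 364/365 · ··· · 339/365 ≈ 0.373.
So the probability of at least one match is 1 − 0.373 = 0.627.

0.627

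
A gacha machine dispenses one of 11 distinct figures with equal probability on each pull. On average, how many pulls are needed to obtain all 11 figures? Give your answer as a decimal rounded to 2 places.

After i distinct types are collected, each trial gives a new one with probability (11−i)/11, so the expected wait for the next new type is 11/(11−i).
E = 11/11 + 11/10 + 11/9 + 11/8 + 11/7 + 11/6 + 11/5 + 11/4 + 11/3 + 11/2 + 11/1 = 83711/2520 ≈ 33.22.

33.22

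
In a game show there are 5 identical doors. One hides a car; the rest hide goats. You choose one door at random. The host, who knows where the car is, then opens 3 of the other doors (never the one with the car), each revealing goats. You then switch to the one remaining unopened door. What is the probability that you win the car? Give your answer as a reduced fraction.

Your original door holds the car with probability 1/5, so the other 4 collectively hold it with probability 4/5.
The host can always find 3 empty doors to open, so the reveals don't change that 4/5; it is now spread over the 1 remaining unopened door.
P(win by switching) = (4/5) · (1/1) = 4/5.

4/5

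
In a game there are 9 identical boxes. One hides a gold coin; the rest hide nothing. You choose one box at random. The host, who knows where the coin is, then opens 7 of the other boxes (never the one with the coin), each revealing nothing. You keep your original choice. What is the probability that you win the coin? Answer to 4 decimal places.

The host can always open 7 empty boxes regardless of your choice, so the reveals give no information about your original box.
P(win by staying) = 1/9 ≈ 0.1111.

0.1111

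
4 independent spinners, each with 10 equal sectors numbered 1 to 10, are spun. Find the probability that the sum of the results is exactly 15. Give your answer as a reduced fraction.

87/2500

There are 10^4 = 10000 equally likely outcomes.
The number of ordered 4-tuples from {1,…,10} summing to 15 is 348.
P(sum = 15) = 348/10000 = 87/2500.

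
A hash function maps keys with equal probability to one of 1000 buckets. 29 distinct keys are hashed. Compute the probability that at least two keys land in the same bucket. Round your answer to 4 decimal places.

0.3363

It's easier to compute the probability that all 29 are distinct.
P(all distinct) = 1000/1000 · 999/1000 · ··· · 972/1000 ≈ 0.6637.
So the probability of at least one match is 1 − 0.6637 = 0.3363.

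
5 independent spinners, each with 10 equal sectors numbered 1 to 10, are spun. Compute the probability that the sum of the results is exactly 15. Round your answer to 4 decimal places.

0.0100

There are 10^5 = 100000 equally likely outcomes.
The number of ordered 5-tuples from {1,…,10} summing to 15 is 996.
P(sum = 15) = 996/100000 = 249/25000 ≈ 0.0100.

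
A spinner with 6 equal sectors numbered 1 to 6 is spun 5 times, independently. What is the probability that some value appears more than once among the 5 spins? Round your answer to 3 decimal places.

P(all 5 different) = 6/6 · 5/6 · ··· · 2/6 ≈ 0.093.
P(at least two equal) = 1 − 0.093 = 0.907.

0.907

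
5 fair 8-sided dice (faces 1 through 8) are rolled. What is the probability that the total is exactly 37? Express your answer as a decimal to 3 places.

0.001

There are 8^5 = 32768 equally likely outcomes.
The number of ordered 5-tuples from {1,…,8} summing to 37 is 35.
P(sum = 37) = 35/32768 ≈ 0.001.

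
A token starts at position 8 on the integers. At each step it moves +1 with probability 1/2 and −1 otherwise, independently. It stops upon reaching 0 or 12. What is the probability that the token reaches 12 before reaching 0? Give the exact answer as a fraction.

2/3

With a fair step, P(i) = ½P(i−1) + ½P(i+1) with P(0)=0, P(12)=1 has the linear solution P(i) = i/12.
P(8) = 8/12 = 2/3.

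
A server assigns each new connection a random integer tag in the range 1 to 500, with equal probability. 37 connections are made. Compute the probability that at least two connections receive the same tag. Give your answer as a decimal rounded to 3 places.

It's easier to compute the probability that all 37 are distinct.
P(all distinct) = 500/500 · 499/500 · ··· · 464/500 ≈ 0.255.
So the probability of at least one match is 1 − 0.255 = 0.745.

0.745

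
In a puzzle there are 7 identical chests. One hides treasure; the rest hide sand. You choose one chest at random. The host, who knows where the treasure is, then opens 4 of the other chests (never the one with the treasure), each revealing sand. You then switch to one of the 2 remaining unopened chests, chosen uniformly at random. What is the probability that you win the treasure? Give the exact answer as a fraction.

3/7

Your original chest holds the treasure with probability 1/7, so the other 6 collectively hold it with probability 6/7.
The host can always find 4 empty chests to open, so the reveals don't change that 6/7; it is now spread over the 2 remaining unopened chests.
P(win by switching) = (6/7) · (1/2) = 3/7.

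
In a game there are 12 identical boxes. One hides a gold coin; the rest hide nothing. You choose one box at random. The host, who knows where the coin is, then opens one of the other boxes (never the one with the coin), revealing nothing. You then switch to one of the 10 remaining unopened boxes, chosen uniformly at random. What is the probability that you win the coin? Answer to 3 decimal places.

0.092

Your original box holds the coin with probability 1/12, so the other 11 collectively hold it with probability 11/12.
The host can always find an empty box to open, so this doesn't change that 11/12; it is now spread over the 10 remaining unopened boxes.
P(win by switching) = (11/12) · (1/10) = 11/120 ≈ 0.092.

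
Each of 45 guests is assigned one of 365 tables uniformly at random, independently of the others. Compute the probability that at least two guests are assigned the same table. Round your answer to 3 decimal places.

It's easier to compute the probability that all 45 are distinct.
P(all distinct) = 365/365 · 364/365 · ··· · 321/365 ≈ 0.059.
So the probability of at least one match is 1 − 0.059 = 0.941.

0.941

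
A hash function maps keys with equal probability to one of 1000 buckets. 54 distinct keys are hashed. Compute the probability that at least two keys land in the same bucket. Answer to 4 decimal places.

0.7671

It's easier to compute the probability that all 54 are distinct.
P(all distinct) = 1000/1000 · 999/1000 · ··· · 947/1000 ≈ 0.2329.
So the probability of at least one match is 1 − 0.2329 = 0.7671.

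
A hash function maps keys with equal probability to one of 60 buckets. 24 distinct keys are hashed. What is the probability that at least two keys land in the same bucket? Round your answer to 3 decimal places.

It's easier to compute the probability that all 24 are distinct.
P(all distinct) = 60/60 · 59/60 · ··· · 37/60 ≈ 0.005.
So the probability of at least one match is 1 − 0.005 = 0.995.

0.995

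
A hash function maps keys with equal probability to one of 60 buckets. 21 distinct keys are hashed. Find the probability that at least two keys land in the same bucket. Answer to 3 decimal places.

It's easier to compute the probability that all 21 are distinct.
P(all distinct) = 60/60 · 59/60 · ··· · 40/60 ≈ 0.019.
So the probability of at least one match is 1 − 0.019 = 0.981.

0.981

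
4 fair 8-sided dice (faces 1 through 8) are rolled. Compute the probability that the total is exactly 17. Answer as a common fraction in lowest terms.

21/256

There are 8^4 = 4096 equally likely outcomes.
The number of ordered 4-tuples from {1,…,8} summing to 17 is 336.
P(sum = 17) = 336/4096 = 21/256.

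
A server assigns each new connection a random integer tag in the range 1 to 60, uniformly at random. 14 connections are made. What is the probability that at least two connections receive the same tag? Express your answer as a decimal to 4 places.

It's easier to compute the probability that all 14 are distinct.
P(all distinct) = 60/60 · 59/60 · ··· · 47/60 ≈ 0.1930.
So the probability of at least one match is 1 − 0.1930 = 0.8070.

0.8070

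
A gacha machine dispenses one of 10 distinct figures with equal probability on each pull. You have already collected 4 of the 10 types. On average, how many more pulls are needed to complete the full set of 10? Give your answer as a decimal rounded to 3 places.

24.500

Starting from 4 distinct types, each trial gives a new one with probability (10−i)/10 when i types are held, so the wait for the next new type is 10/(10−i).
E = 10/6 + 10/5 + 10/4 + 10/3 + 10/2 + 10/1 = 49/2 ≈ 24.500.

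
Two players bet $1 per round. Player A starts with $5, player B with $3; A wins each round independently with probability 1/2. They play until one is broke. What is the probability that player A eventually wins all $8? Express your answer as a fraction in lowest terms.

With a fair step, P(i) = ½P(i−1) + ½P(i+1) with P(0)=0, P(8)=1 has the linear solution P(i) = i/8.
P(5) = 5/8.

5/8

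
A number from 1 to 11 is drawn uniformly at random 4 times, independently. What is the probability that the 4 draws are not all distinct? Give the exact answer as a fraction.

611/1331

P(all 4 different) = 11/11 · 10/11 · ··· · 8/11 = 720/1331.
P(at least two equal) = 1 − 720/1331 = 611/1331.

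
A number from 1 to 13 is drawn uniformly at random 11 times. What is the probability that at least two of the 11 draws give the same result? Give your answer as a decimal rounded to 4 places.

P(all 11 different) = 13/13 · 12/13 · ··· · 3/13 ≈ 0.0017.
P(at least two equal) = 1 − 0.0017 = 0.9983.

0.9983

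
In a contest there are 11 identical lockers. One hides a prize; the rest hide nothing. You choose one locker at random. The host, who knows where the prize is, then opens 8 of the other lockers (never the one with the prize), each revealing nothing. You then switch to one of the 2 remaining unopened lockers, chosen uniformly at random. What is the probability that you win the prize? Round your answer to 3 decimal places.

Your original locker holds the prize with probability 1/11, so the other 10 collectively hold it with probability 10/11.
The host can always find 8 empty lockers to open, so the reveals don't change that 10/11; it is now spread over the 2 remaining unopened lockers.
P(win by switching) = (10/11) · (1/2) = 5/11 ≈ 0.455.

0.455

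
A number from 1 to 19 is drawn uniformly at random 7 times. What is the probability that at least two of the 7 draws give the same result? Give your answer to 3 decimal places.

P(all 7 different) = 19/19 · 18/19 · ··· · 13/19 ≈ 0.284.
P(at least two equal) = 1 − 0.284 = 0.716.

0.716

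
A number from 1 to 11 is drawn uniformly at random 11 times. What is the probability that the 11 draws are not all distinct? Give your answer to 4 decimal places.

0.9999

P(all 11 different) = 11/11 · 10/11 · ··· · 1/11 ≈ 0.0001.
P(at least two equal) = 1 − 0.0001 = 0.9999.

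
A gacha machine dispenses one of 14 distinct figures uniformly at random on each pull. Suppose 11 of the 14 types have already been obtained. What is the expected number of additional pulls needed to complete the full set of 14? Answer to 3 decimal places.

25.667

Starting from 11 distinct types, each trial gives a new one with probability (14−i)/14 when i types are held, so the wait for the next new type is 14/(14−i).
E = 14/3 + 14/2 + 14/1 = 77/3 ≈ 25.667.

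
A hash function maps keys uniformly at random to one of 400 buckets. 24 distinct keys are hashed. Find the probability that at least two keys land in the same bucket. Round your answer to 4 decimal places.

It's easier to compute the probability that all 24 are distinct.
P(all distinct) = 400/400 · 399/400 · ··· · 377/400 ≈ 0.4946.
So the probability of at least one match is 1 − 0.4946 = 0.5054.

0.5054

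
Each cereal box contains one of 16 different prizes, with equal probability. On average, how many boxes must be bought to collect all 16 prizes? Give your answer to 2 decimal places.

After i distinct types are collected, each trial gives a new one with probability (16−i)/16, so the expected wait for the next new type is 16/(16−i).
E = 16/16 + 16/15 + 16/14 + 16/13 + 16/12 + 16/11 + 16/10 + 16/9 + 16/8 + 16/7 + 16/6 + 16/5 + 16/4 + 16/3 + 16/2 + 16/1 = 2436559/45045 ≈ 54.09.

54.09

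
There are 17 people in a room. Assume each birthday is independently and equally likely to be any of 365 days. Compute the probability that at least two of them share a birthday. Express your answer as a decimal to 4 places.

0.3150

It's easier to compute the probability that all 17 are distinct.
P(all distinct) = 365/365 · 364/365 · ··· · 349/365 ≈ 0.6850.
So the probability of at least one match is 1 − 0.6850 = 0.3150.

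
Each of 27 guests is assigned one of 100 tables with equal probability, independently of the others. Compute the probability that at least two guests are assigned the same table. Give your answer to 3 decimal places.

0.979

It's easier to compute the probability that all 27 are distinct.
P(all distinct) = 100/100 · 99/100 · ··· · 74/100 ≈ 0.021.
So the probability of at least one match is 1 − 0.021 = 0.979.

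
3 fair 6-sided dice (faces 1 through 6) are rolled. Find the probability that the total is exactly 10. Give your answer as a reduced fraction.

There are 6^3 = 216 equally likely outcomes.
The number of ordered 3-tuples from {1,…,6} summing to 10 is 27.
P(sum = 10) = 27/216 = 1/8.

1/8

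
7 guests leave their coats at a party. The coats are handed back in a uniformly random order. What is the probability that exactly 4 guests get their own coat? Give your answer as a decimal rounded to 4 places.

Choose which 4 of the 7 are fixed: C(7,4) = 35 ways.
The remaining 3 must have no fixed point: D(3) = 2.
P = 35·2/5040 = 1/72 ≈ 0.0139.

0.0139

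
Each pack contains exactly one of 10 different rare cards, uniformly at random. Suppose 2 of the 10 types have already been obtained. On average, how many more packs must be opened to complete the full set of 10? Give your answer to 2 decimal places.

Starting from 2 distinct types, each trial gives a new one with probability (10−i)/10 when i types are held, so the wait for the next new type is 10/(10−i).
E = 10/8 + 10/7 + 10/6 + 10/5 + 10/4 + 10/3 + 10/2 + 10/1 = 761/28 ≈ 27.18.

27.18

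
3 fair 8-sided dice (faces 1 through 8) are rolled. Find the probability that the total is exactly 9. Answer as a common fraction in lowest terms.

7/128

There are 8^3 = 512 equally likely outcomes.
The number of ordered 3-tuples from {1,…,8} summing to 9 is 28.
P(sum = 9) = 28/512 = 7/128.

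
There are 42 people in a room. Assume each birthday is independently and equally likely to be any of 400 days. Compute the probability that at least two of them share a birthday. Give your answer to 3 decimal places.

0.893

It's easier to compute the probability that all 42 are distinct.
P(all distinct) = 400/400 · 399/400 · ··· · 359/400 ≈ 0.107.
So the probability of at least one match is 1 − 0.107 = 0.893.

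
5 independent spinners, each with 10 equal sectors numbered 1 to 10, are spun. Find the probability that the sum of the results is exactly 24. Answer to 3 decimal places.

There are 10^5 = 100000 equally likely outcomes.
The number of ordered 5-tuples from {1,…,10} summing to 24 is 5280.
P(sum = 24) = 5280/100000 = 33/625 ≈ 0.053.

0.053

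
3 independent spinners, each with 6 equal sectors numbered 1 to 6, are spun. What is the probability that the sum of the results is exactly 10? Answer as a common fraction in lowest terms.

There are 6^3 = 216 equally likely outcomes.
The number of ordered 3-tuples from {1,…,6} summing to 10 is 27.
P(sum = 10) = 27/216 = 1/8.

1/8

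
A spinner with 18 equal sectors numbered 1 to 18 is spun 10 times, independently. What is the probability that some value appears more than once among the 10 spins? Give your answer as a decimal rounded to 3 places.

0.956

P(all 10 different) = 18/18 · 17/18 · ··· · 9/18 ≈ 0.044.
P(at least two equal) = 1 − 0.044 = 0.956.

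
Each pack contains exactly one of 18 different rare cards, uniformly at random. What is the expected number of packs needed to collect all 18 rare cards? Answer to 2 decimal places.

After i distinct types are collected, each trial gives a new one with probability (18−i)/18, so the expected wait for the next new type is 18/(18−i).
E = 18/18 + 18/17 + 18/16 + 18/15 + 18/14 + 18/13 + 18/12 + 18/11 + 18/10 + 18/9 + 18/8 + 18/7 + 18/6 + 18/5 + 18/4 + 18/3 + 18/2 + 18/1 = 42822903/680680 ≈ 62.91.

62.91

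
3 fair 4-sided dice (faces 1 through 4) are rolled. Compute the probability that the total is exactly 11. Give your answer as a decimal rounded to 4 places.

There are 4^3 = 64 equally likely outcomes.
The number of ordered 3-tuples from {1,…,4} summing to 11 is 3.
P(sum = 11) = 3/64 ≈ 0.0469.

0.0469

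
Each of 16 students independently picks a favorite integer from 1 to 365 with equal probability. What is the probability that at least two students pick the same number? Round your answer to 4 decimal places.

It's easier to compute the probability that all 16 are distinct.
P(all distinct) = 365/365 · 364/365 · ··· · 350/365 ≈ 0.7164.
So the probability of at least one match is 1 − 0.7164 = 0.2836.

0.2836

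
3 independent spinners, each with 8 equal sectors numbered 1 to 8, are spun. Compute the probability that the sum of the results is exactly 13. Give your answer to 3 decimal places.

0.094

There are 8^3 = 512 equally likely outcomes.
The number of ordered 3-tuples from {1,…,8} summing to 13 is 48.
P(sum = 13) = 48/512 = 3/32 ≈ 0.094.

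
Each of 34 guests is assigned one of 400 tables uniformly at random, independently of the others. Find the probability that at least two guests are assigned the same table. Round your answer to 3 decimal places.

0.764

It's easier to compute the probability that all 34 are distinct.
P(all distinct) = 400/400 · 399/400 · ··· · 367/400 ≈ 0.236.
So the probability of at least one match is 1 − 0.236 = 0.764.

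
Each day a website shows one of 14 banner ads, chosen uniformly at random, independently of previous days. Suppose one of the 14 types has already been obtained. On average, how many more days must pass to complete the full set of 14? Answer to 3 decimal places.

44.522

Starting from 1 distinct type, each trial gives a new one with probability (14−i)/14 when i types are held, so the wait for the next new type is 14/(14−i).
E = 14/13 + 14/12 + 14/11 + 14/10 + 14/9 + 14/8 + 14/7 + 14/6 + 14/5 + 14/4 + 14/3 + 14/2 + 14/1 = 1145993/25740 ≈ 44.522.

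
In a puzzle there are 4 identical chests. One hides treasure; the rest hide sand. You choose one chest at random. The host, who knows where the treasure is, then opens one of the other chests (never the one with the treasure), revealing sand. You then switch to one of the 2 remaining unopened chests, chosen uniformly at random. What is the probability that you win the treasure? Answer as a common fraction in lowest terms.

Your original chest holds the treasure with probability 1/4, so the other 3 collectively hold it with probability 3/4.
The host can always find an empty chest to open, so this doesn't change that 3/4; it is now spread over the 2 remaining unopened chests.
P(win by switching) = (3/4) · (1/2) = 3/8.

3/8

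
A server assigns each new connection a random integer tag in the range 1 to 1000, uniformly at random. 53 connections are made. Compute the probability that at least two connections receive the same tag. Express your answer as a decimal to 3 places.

It's easier to compute the probability that all 53 are distinct.
P(all distinct) = 1000/1000 · 999/1000 · ··· · 948/1000 ≈ 0.246.
So the probability of at least one match is 1 − 0.246 = 0.754.

0.754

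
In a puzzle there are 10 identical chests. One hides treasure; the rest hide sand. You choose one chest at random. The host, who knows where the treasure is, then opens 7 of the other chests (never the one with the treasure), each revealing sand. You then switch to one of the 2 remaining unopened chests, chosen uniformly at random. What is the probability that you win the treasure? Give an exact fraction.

Your original chest holds the treasure with probability 1/10, so the other 9 collectively hold it with probability 9/10.
The host can always find 7 empty chests to open, so the reveals don't change that 9/10; it is now spread over the 2 remaining unopened chests.
P(win by switching) = (9/10) · (1/2) = 9/20.

9/20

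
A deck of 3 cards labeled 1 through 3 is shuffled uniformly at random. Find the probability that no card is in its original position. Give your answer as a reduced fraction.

This is the derangement probability: permutations of 3 with no fixed point.
D(3) = 3! · (1 − 1/1! + 1/2! − ··· + (−1)^3/3!) = 2.
P = 2/6 = 1/3.

1/3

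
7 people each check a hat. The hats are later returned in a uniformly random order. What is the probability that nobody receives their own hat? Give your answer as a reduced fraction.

103/280

This is the derangement probability: permutations of 7 with no fixed point.
D(7) = 7! · (1 − 1/1! + 1/2! − ··· + (−1)^7/7!) = 1854.
P = 1854/5040 = 103/280.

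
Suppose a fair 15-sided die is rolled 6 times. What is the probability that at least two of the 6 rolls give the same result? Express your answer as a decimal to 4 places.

P(all 6 different) = 15/15 · 14/15 · ··· · 10/15 ≈ 0.3164.
P(at least two equal) = 1 − 0.3164 = 0.6836.

0.6836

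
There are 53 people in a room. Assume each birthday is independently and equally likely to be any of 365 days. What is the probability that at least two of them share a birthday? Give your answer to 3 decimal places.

It's easier to compute the probability that all 53 are distinct.
P(all distinct) = 365/365 · 364/365 · ··· · 313/365 ≈ 0.019.
So the probability of at least one match is 1 − 0.019 = 0.981.

0.981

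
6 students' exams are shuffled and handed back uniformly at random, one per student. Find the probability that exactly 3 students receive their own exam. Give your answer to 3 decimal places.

Choose which 3 of the 6 are fixed: C(6,3) = 20 ways.
The remaining 3 must have no fixed point: D(3) = 2.
P = 20·2/720 = 1/18 ≈ 0.056.

0.056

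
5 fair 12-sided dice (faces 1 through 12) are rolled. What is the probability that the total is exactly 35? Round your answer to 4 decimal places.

0.0478

There are 12^5 = 248832 equally likely outcomes.
The number of ordered 5-tuples from {1,…,12} summing to 35 is 11901.
P(sum = 35) = 11901/248832 = 3967/82944 ≈ 0.0478.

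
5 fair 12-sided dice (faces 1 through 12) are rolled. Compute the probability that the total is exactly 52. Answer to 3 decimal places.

0.002

There are 12^5 = 248832 equally likely outcomes.
The number of ordered 5-tuples from {1,…,12} summing to 52 is 495.
P(sum = 52) = 495/248832 = 55/27648 ≈ 0.002.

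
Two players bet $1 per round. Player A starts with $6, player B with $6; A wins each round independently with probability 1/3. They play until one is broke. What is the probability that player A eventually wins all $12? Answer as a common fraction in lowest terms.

Let r = q/p = (2/3)/(1/3) = 2. The recurrence P(i) = p·P(i+1) + q·P(i−1) with P(0)=0, P(12)=1 gives P(i) = (1 − r^i)/(1 − r^12).
P(6) = (1 − (2)^6) / (1 − (2)^12) = 1/65.

1/65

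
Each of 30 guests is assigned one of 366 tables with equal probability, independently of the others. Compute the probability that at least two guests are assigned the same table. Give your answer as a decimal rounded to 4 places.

0.7053

It's easier to compute the probability that all 30 are distinct.
P(all distinct) = 366/366 · 365/366 · ··· · 337/366 ≈ 0.2947.
So the probability of at least one match is 1 − 0.2947 = 0.7053.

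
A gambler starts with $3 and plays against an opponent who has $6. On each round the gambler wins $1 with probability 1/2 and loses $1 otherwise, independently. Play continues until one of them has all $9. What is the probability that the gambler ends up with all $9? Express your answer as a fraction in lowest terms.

With a fair step, P(i) = ½P(i−1) + ½P(i+1) with P(0)=0, P(9)=1 has the linear solution P(i) = i/9.
P(3) = 3/9 = 1/3.

1/3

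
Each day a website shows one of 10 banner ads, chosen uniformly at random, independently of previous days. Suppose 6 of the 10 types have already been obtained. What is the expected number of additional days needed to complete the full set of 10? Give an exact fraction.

Starting from 6 distinct types, each trial gives a new one with probability (10−i)/10 when i types are held, so the wait for the next new type is 10/(10−i).
E = 10/4 + 10/3 + 10/2 + 10/1 = 125/6.

125/6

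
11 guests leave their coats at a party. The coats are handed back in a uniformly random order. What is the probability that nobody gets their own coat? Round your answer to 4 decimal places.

0.3679

This is the derangement probability: permutations of 11 with no fixed point.
D(11) = 11! · (1 − 1/1! + 1/2! − ··· + (−1)^11/11!) = 14684570.
P = 14684570/39916800 = 1468457/3991680 ≈ 0.3679.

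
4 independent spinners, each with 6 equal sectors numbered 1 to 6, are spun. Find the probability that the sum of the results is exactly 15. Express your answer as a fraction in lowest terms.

There are 6^4 = 1296 equally likely outcomes.
The number of ordered 4-tuples from {1,…,6} summing to 15 is 140.
P(sum = 15) = 140/1296 = 35/324.

35/324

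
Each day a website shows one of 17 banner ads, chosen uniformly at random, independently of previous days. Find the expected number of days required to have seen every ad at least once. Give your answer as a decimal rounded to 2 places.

After i distinct types are collected, each trial gives a new one with probability (17−i)/17, so the expected wait for the next new type is 17/(17−i).
E = 17/17 + 17/16 + 17/15 + 17/14 + 17/13 + 17/12 + 17/11 + 17/10 + 17/9 + 17/8 + 17/7 + 17/6 + 17/5 + 17/4 + 17/3 + 17/2 + 17/1 = 42142223/720720 ≈ 58.47.

58.47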